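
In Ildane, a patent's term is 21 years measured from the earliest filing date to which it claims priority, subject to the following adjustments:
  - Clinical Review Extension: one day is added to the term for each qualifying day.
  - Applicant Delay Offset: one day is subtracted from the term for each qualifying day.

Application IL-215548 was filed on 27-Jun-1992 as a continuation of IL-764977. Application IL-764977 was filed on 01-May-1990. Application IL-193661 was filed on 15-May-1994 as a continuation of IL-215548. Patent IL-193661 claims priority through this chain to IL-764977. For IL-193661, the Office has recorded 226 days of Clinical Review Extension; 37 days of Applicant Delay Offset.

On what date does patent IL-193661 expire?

2011-11-06

Earliest priority filing: 1 May 1990.
Base term: 1 May 1990 + 21 years → 1 May 2011.
Clinical Review Extension: +226 days → 13 December 2011.
Applicant Delay Offset: −37 days → 6 November 2011.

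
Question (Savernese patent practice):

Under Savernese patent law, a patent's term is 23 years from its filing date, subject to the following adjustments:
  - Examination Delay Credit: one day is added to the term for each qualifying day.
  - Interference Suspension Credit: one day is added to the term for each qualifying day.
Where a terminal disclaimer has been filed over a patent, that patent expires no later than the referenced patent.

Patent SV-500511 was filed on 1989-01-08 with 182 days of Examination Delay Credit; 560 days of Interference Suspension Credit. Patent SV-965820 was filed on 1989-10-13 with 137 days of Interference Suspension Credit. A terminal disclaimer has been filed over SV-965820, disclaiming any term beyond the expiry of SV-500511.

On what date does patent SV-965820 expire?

Natural term of SV-965820:
  Base: filing + 23 years → 13 October 2012.
  Interference Suspension Credit: +137 days → 27 February 2013.
Expiry of referenced patent SV-500511:
  Base: filing + 23 years → 8 January 2012.
  Examination Delay Credit: +182 days → 8 July 2012.
  Interference Suspension Credit: +560 days → 19 January 2014.
Terminal disclaimer: SV-965820 expires on the earlier of 27 February 2013 and 19 January 2014.

February 27, 2013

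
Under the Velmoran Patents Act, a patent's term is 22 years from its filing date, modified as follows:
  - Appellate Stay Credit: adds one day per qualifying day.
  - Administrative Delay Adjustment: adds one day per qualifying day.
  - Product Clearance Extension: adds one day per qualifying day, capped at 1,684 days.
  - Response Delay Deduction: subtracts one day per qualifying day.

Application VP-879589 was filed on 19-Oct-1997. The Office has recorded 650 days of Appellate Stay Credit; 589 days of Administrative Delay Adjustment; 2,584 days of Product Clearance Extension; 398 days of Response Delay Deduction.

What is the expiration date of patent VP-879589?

September 17, 2026

Base term: filing date + 22 years → 19 October 2019.
Appellate Stay Credit: +650 days → 30 July 2021.
Administrative Delay Adjustment: +589 days → 11 March 2023.
Product Clearance Extension: 2584 days claimed exceeds the 1684-day cap, so +1684 days → 20 October 2027.
Response Delay Deduction: −398 days → 17 September 2026.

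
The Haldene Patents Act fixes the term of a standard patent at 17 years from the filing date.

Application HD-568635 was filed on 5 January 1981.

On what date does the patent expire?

January 5, 1998

Filing date + 17 years → 5 January 1998.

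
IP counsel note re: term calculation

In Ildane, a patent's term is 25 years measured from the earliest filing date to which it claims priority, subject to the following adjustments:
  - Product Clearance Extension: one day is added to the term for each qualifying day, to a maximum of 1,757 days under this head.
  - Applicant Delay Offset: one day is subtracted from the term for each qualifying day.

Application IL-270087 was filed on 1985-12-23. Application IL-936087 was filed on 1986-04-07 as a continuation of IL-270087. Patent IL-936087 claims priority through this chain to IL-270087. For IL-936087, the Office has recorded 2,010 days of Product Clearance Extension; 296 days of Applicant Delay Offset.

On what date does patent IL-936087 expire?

Earliest priority filing: 23 December 1985.
Base term: 23 December 1985 + 25 years → 23 December 2010.
Product Clearance Extension: 2010 days claimed exceeds the 1757-day cap, so +1757 days → 15 October 2015.
Applicant Delay Offset: −296 days → 23 December 2014.

December 23, 2014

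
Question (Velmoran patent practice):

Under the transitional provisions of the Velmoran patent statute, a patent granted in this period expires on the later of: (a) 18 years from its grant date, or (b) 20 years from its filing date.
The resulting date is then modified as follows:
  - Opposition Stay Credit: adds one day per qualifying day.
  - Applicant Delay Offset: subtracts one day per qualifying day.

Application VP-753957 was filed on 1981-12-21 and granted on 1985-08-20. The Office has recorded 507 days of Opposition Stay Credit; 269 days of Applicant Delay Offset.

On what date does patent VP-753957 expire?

(a) grant + 18 years → 20 August 2003.
(b) filing + 20 years → 21 December 2001.
Later of the two: 20 August 2003.
Opposition Stay Credit: +507 days → 8 January 2005.
Applicant Delay Offset: −269 days → 14 April 2004.

April 14, 2004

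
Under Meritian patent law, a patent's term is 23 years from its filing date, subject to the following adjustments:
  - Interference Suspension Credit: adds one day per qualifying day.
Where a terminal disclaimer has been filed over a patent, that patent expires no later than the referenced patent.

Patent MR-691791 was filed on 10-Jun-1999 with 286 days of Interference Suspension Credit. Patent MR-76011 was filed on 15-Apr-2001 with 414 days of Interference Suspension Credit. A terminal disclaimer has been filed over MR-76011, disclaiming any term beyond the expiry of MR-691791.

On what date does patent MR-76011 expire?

Natural term of MR-76011:
  Base: filing + 23 years → 15 April 2024.
  Interference Suspension Credit: +414 days → 3 June 2025.
Expiry of referenced patent MR-691791:
  Base: filing + 23 years → 10 June 2022.
  Interference Suspension Credit: +286 days → 23 March 2023.
Terminal disclaimer: MR-76011 expires on the earlier of 3 June 2025 and 23 March 2023.

2023-03-23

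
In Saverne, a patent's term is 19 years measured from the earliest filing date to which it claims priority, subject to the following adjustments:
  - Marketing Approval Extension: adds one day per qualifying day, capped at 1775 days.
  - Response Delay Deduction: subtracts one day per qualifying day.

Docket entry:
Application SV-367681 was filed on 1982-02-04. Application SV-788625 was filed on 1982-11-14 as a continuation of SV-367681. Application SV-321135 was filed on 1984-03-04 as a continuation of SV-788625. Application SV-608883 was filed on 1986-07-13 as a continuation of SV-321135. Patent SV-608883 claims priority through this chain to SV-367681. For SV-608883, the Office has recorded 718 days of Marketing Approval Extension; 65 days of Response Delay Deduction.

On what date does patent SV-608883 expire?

November 19, 2002

Earliest priority filing: 4 February 1982.
Base term: 4 February 1982 + 19 years → 4 February 2001.
Marketing Approval Extension: 718 days (within the 1775-day cap) → +718 days → 23 January 2003.
Response Delay Deduction: −65 days → 19 November 2002.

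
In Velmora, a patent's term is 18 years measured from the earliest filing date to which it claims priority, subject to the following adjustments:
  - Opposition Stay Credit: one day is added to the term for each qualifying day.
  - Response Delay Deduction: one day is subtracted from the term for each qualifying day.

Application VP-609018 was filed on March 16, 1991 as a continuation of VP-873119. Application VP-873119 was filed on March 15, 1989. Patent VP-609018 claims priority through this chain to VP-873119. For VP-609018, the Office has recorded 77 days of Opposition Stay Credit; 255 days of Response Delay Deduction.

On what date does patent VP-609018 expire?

Earliest priority filing: 15 March 1989.
Base term: 15 March 1989 + 18 years → 15 March 2007.
Opposition Stay Credit: +77 days → 31 May 2007.
Response Delay Deduction: −255 days → 18 September 2006.

September 18, 2006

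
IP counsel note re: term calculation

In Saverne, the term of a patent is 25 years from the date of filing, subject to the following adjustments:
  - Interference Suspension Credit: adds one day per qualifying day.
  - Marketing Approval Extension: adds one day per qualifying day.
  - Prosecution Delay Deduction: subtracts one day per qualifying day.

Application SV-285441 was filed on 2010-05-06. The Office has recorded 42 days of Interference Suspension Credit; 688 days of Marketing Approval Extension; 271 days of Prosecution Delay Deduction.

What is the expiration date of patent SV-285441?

Base term: filing date + 25 years → 6 May 2035.
Interference Suspension Credit: +42 days → 17 June 2035.
Marketing Approval Extension: +688 days → 5 May 2037.
Prosecution Delay Deduction: −271 days → 7 August 2036.

August 7, 2036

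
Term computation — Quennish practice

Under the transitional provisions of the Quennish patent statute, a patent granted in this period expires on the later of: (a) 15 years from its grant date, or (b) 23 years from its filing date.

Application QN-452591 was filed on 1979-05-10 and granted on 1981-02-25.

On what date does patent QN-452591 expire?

(a) grant + 15 years → 25 February 1996.
(b) filing + 23 years → 10 May 2002.
Later of the two: 10 May 2002.

May 10, 2002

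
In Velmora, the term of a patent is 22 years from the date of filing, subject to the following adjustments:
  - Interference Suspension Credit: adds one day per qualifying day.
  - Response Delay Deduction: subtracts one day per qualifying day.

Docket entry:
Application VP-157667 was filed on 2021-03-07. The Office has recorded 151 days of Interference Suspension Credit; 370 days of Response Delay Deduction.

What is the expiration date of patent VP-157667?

Base term: filing date + 22 years → 7 March 2043.
Interference Suspension Credit: +151 days → 5 August 2043.
Response Delay Deduction: −370 days → 31 July 2042.

July 31, 2042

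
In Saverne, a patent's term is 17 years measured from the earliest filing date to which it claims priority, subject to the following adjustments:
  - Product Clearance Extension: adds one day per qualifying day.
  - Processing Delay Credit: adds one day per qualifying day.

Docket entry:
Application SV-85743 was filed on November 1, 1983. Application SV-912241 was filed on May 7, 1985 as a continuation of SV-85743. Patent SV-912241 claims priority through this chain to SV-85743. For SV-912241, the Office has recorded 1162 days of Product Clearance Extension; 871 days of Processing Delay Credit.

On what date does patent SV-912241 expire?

Earliest priority filing: 1 November 1983.
Base term: 1 November 1983 + 17 years → 1 November 2000.
Product Clearance Extension: +1162 days → 7 January 2004.
Processing Delay Credit: +871 days → 27 May 2006.

May 27, 2006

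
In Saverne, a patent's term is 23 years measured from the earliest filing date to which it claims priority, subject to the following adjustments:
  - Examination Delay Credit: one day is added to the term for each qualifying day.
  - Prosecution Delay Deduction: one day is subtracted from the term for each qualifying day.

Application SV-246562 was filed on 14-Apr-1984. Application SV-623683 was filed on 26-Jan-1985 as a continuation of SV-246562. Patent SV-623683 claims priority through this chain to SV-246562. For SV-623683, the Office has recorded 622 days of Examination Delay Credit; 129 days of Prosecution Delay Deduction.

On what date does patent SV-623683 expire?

Earliest priority filing: 14 April 1984.
Base term: 14 April 1984 + 23 years → 14 April 2007.
Examination Delay Credit: +622 days → 26 December 2008.
Prosecution Delay Deduction: −129 days → 19 August 2008.

2008-08-19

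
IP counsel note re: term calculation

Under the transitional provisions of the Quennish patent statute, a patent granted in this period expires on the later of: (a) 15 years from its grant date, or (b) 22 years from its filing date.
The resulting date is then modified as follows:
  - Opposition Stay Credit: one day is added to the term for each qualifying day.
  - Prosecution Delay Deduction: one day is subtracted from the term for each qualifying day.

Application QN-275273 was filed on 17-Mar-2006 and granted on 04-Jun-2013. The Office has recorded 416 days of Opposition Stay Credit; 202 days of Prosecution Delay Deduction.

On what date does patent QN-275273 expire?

(a) grant + 15 years → 4 June 2028.
(b) filing + 22 years → 17 March 2028.
Later of the two: 4 June 2028.
Opposition Stay Credit: +416 days → 25 July 2029.
Prosecution Delay Deduction: −202 days → 4 January 2029.

January 4, 2029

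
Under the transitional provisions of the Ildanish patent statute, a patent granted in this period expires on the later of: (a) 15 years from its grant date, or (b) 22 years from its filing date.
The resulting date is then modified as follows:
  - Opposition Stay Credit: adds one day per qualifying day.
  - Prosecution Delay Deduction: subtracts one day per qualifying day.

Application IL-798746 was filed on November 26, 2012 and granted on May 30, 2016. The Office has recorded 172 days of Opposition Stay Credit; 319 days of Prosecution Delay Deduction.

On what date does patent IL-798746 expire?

July 2, 2034

(a) grant + 15 years → 30 May 2031.
(b) filing + 22 years → 26 November 2034.
Later of the two: 26 November 2034.
Opposition Stay Credit: +172 days → 17 May 2035.
Prosecution Delay Deduction: −319 days → 2 July 2034.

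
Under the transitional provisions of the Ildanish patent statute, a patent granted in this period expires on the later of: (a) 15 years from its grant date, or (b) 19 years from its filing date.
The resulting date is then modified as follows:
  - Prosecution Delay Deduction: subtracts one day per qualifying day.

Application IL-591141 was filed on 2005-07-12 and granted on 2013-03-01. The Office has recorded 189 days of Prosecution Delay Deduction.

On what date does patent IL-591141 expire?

2027-08-25

(a) grant + 15 years → 1 March 2028.
(b) filing + 19 years → 12 July 2024.
Later of the two: 1 March 2028.
Prosecution Delay Deduction: −189 days → 25 August 2027.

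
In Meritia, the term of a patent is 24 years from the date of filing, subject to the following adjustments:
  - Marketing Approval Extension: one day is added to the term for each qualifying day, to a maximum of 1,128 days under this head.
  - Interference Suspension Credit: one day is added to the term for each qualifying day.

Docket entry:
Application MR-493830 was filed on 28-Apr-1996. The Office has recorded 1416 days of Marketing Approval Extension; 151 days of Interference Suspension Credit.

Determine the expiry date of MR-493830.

Base term: filing date + 24 years → 28 April 2020.
Marketing Approval Extension: 1416 days claimed exceeds the 1128-day cap, so +1128 days → 31 May 2023.
Interference Suspension Credit: +151 days → 29 October 2023.

2023-10-29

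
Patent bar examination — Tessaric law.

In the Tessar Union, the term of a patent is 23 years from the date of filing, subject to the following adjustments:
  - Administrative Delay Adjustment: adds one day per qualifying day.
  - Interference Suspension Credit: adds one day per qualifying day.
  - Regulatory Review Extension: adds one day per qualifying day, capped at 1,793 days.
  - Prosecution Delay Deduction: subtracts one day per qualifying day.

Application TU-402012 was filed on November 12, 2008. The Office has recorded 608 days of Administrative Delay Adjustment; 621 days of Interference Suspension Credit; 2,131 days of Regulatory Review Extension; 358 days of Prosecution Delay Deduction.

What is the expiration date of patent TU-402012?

Base term: filing date + 23 years → 12 November 2031.
Administrative Delay Adjustment: +608 days → 12 July 2033.
Interference Suspension Credit: +621 days → 25 March 2035.
Regulatory Review Extension: 2131 days claimed exceeds the 1793-day cap, so +1793 days → 20 February 2040.
Prosecution Delay Deduction: −358 days → 27 February 2039.

2039-02-27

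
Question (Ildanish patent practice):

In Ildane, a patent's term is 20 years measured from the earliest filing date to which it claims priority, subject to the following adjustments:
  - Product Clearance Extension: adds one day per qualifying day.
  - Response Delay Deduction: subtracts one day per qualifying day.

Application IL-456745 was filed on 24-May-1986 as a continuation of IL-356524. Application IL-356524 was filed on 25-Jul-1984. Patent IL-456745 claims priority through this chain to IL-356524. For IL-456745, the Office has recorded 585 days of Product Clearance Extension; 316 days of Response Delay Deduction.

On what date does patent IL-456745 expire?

April 20, 2005

Earliest priority filing: 25 July 1984.
Base term: 25 July 1984 + 20 years → 25 July 2004.
Product Clearance Extension: +585 days → 2 March 2006.
Response Delay Deduction: −316 days → 20 April 2005.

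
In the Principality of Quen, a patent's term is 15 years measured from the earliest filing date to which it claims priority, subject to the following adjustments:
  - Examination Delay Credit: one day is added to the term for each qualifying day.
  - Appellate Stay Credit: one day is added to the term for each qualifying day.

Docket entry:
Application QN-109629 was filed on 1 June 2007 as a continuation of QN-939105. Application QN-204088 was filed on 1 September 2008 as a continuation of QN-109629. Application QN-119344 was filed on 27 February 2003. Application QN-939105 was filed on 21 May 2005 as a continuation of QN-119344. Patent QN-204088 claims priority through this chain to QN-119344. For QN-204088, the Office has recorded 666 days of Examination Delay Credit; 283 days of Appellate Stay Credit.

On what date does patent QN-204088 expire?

October 3, 2020

Earliest priority filing: 27 February 2003.
Base term: 27 February 2003 + 15 years → 27 February 2018.
Examination Delay Credit: +666 days → 25 December 2019.
Appellate Stay Credit: +283 days → 3 October 2020.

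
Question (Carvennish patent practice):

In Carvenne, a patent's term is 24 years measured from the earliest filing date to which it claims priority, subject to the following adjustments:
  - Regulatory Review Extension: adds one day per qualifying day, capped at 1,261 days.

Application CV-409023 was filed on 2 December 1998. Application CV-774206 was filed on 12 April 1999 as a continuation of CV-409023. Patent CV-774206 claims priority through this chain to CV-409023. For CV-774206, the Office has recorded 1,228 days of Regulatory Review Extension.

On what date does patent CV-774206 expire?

Earliest priority filing: 2 December 1998.
Base term: 2 December 1998 + 24 years → 2 December 2022.
Regulatory Review Extension: 1228 days (within the 1261-day cap) → +1228 days → 13 April 2026.

April 13, 2026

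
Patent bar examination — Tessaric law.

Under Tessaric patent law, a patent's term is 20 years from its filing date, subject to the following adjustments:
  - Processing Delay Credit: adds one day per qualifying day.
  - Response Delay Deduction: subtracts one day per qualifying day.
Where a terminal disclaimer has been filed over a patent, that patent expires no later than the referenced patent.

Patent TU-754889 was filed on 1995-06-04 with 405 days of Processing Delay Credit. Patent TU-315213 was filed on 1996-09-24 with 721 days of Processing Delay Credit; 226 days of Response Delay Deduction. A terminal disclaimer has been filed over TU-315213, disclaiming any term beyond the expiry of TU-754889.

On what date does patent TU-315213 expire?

Natural term of TU-315213:
  Base: filing + 20 years → 24 September 2016.
  Processing Delay Credit: +721 days → 15 September 2018.
  Response Delay Deduction: −226 days → 1 February 2018.
Expiry of referenced patent TU-754889:
  Base: filing + 20 years → 4 June 2015.
  Processing Delay Credit: +405 days → 13 July 2016.
Terminal disclaimer: TU-315213 expires on the earlier of 1 February 2018 and 13 July 2016.

2016-07-13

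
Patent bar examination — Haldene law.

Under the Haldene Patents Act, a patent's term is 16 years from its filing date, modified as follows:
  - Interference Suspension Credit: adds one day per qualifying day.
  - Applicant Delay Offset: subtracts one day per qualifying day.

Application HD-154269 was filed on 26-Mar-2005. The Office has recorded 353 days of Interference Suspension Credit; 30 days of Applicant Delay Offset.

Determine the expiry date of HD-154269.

Base term: filing date + 16 years → 26 March 2021.
Interference Suspension Credit: +353 days → 14 March 2022.
Applicant Delay Offset: −30 days → 12 February 2022.

2022-02-12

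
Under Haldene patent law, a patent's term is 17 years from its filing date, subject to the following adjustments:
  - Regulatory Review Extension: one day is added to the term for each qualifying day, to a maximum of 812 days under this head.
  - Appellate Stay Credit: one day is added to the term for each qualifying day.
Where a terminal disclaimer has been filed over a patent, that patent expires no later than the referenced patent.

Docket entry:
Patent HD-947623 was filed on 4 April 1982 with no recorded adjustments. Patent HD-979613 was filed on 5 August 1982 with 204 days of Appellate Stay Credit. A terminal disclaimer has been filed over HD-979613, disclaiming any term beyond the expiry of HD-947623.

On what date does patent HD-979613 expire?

Natural term of HD-979613:
  Base: filing + 17 years → 5 August 1999.
  Appellate Stay Credit: +204 days → 25 February 2000.
Expiry of referenced patent HD-947623:
  Base: filing + 17 years → 4 April 1999.
Terminal disclaimer: HD-979613 expires on the earlier of 25 February 2000 and 4 April 1999.

April 4, 1999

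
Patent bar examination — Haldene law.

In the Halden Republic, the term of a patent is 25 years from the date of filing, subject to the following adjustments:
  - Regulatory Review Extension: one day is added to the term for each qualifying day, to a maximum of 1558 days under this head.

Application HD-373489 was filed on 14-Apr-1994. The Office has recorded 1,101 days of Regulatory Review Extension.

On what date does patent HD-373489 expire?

Base term: filing date + 25 years → 14 April 2019.
Regulatory Review Extension: 1101 days (within the 1558-day cap) → +1101 days → 19 April 2022.

April 19, 2022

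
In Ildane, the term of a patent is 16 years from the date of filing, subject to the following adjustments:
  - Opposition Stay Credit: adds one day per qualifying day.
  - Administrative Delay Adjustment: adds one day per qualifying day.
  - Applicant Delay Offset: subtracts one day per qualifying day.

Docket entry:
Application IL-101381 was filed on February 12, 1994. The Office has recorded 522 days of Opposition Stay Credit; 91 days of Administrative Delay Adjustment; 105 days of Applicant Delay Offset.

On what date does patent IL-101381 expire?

July 5, 2011

Base term: filing date + 16 years → 12 February 2010.
Opposition Stay Credit: +522 days → 19 July 2011.
Administrative Delay Adjustment: +91 days → 18 October 2011.
Applicant Delay Offset: −105 days → 5 July 2011.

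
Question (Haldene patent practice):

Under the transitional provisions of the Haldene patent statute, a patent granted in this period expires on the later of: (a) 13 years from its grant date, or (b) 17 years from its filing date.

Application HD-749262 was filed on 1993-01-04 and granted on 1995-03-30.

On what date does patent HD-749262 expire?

(a) grant + 13 years → 30 March 2008.
(b) filing + 17 years → 4 January 2010.
Later of the two: 4 January 2010.

2010-01-04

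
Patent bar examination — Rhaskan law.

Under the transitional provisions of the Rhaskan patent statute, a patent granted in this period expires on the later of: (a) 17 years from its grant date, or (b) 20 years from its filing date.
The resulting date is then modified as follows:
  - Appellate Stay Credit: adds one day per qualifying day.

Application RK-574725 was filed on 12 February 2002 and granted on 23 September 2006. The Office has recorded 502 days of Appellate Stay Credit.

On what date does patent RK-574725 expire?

2025-02-06

(a) grant + 17 years → 23 September 2023.
(b) filing + 20 years → 12 February 2022.
Later of the two: 23 September 2023.
Appellate Stay Credit: +502 days → 6 February 2025.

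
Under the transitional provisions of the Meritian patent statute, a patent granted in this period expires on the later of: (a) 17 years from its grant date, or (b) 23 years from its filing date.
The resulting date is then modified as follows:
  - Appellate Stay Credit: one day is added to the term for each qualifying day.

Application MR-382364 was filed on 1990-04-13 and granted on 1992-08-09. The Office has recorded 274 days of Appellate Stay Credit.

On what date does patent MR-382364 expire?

(a) grant + 17 years → 9 August 2009.
(b) filing + 23 years → 13 April 2013.
Later of the two: 13 April 2013.
Appellate Stay Credit: +274 days → 12 January 2014.

2014-01-12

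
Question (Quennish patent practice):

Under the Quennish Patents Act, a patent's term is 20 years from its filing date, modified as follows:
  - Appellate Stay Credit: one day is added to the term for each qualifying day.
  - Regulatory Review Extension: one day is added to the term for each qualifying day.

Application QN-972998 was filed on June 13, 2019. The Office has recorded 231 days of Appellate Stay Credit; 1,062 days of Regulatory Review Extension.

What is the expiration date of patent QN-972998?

December 27, 2042

Base term: filing date + 20 years → 13 June 2039.
Appellate Stay Credit: +231 days → 30 January 2040.
Regulatory Review Extension: +1062 days → 27 December 2042.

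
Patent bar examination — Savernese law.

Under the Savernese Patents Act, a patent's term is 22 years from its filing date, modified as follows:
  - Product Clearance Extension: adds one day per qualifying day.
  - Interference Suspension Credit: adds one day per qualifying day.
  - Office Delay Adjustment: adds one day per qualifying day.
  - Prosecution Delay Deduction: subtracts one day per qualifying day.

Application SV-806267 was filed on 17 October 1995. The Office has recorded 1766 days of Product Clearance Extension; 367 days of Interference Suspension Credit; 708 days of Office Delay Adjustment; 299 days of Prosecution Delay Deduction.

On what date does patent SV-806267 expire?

2024-10-02

Base term: filing date + 22 years → 17 October 2017.
Product Clearance Extension: +1766 days → 18 August 2022.
Interference Suspension Credit: +367 days → 20 August 2023.
Office Delay Adjustment: +708 days → 28 July 2025.
Prosecution Delay Deduction: −299 days → 2 October 2024.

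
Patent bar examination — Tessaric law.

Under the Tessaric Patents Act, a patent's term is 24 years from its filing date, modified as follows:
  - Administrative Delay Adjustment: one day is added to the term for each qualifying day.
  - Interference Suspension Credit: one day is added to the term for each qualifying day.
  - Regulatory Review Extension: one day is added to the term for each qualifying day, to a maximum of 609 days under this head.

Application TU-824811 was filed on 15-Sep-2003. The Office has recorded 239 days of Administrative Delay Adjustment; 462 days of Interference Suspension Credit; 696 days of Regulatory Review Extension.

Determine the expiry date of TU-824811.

2031-04-17

Base term: filing date + 24 years → 15 September 2027.
Administrative Delay Adjustment: +239 days → 11 May 2028.
Interference Suspension Credit: +462 days → 16 August 2029.
Regulatory Review Extension: 696 days claimed exceeds the 609-day cap, so +609 days → 17 April 2031.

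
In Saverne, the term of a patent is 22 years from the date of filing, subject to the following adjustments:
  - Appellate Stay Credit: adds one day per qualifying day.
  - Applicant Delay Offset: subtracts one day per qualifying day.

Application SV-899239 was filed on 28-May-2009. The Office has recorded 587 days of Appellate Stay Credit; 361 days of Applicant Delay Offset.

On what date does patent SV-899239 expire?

2032-01-09

Base term: filing date + 22 years → 28 May 2031.
Appellate Stay Credit: +587 days → 4 January 2033.
Applicant Delay Offset: −361 days → 9 January 2032.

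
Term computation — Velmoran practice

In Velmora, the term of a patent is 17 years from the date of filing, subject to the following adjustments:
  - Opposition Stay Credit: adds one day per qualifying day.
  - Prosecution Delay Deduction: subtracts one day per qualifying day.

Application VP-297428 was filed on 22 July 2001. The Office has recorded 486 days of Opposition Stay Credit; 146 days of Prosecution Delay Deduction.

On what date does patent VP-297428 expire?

Base term: filing date + 17 years → 22 July 2018.
Opposition Stay Credit: +486 days → 20 November 2019.
Prosecution Delay Deduction: −146 days → 27 June 2019.

June 27, 2019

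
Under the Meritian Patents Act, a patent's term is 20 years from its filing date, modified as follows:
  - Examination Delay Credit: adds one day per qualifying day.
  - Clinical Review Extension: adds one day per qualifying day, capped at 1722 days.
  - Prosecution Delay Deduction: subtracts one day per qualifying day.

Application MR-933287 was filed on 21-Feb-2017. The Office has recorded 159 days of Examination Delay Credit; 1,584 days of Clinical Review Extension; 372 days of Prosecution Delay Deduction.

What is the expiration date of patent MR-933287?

Base term: filing date + 20 years → 21 February 2037.
Examination Delay Credit: +159 days → 30 July 2037.
Clinical Review Extension: 1584 days (within the 1722-day cap) → +1584 days → 30 November 2041.
Prosecution Delay Deduction: −372 days → 23 November 2040.

2040-11-23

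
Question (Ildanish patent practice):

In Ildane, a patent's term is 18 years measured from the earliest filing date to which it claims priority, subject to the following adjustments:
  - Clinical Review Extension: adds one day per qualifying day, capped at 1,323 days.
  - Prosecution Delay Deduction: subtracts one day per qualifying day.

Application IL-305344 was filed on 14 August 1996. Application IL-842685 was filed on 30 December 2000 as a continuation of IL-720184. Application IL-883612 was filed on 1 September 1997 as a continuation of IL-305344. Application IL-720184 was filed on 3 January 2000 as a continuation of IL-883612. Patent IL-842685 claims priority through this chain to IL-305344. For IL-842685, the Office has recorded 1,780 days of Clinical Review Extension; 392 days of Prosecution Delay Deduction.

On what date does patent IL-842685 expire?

Earliest priority filing: 14 August 1996.
Base term: 14 August 1996 + 18 years → 14 August 2014.
Clinical Review Extension: 1780 days claimed exceeds the 1323-day cap, so +1323 days → 29 March 2018.
Prosecution Delay Deduction: −392 days → 2 March 2017.

2017-03-02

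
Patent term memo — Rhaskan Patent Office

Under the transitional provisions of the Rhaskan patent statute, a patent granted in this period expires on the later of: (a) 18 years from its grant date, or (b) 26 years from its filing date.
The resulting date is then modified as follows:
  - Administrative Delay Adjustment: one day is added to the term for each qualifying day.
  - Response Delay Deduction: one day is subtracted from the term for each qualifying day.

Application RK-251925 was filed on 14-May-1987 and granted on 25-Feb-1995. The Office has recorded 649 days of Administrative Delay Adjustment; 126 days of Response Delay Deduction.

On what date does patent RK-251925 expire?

(a) grant + 18 years → 25 February 2013.
(b) filing + 26 years → 14 May 2013.
Later of the two: 14 May 2013.
Administrative Delay Adjustment: +649 days → 22 February 2015.
Response Delay Deduction: −126 days → 19 October 2014.

2014-10-19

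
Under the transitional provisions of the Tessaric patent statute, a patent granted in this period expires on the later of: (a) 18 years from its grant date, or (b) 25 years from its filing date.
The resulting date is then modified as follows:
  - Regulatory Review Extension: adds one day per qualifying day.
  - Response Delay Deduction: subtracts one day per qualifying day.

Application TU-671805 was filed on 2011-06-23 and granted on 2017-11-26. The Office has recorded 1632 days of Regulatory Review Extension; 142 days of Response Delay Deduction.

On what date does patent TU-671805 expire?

July 22, 2040

(a) grant + 18 years → 26 November 2035.
(b) filing + 25 years → 23 June 2036.
Later of the two: 23 June 2036.
Regulatory Review Extension: +1632 days → 11 December 2040.
Response Delay Deduction: −142 days → 22 July 2040.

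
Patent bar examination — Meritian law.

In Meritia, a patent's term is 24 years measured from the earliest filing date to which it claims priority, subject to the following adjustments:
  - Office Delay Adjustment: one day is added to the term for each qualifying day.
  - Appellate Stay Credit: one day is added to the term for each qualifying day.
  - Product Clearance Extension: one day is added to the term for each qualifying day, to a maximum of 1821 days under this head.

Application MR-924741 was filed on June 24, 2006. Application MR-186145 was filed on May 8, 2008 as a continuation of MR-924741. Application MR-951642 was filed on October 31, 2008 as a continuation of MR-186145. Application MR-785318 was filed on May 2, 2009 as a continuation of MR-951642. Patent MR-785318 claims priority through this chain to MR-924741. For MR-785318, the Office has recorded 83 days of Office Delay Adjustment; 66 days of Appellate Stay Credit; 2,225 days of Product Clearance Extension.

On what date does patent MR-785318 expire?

Earliest priority filing: 24 June 2006.
Base term: 24 June 2006 + 24 years → 24 June 2030.
Office Delay Adjustment: +83 days → 15 September 2030.
Appellate Stay Credit: +66 days → 20 November 2030.
Product Clearance Extension: 2225 days claimed exceeds the 1821-day cap, so +1821 days → 15 November 2035.

2035-11-15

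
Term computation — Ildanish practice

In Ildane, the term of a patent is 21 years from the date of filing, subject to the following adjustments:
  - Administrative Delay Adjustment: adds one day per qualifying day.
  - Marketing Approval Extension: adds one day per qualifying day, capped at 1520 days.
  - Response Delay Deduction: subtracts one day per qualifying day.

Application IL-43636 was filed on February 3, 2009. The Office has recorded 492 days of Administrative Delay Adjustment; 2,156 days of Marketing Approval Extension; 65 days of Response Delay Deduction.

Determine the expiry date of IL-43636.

Base term: filing date + 21 years → 3 February 2030.
Administrative Delay Adjustment: +492 days → 10 June 2031.
Marketing Approval Extension: 2156 days claimed exceeds the 1520-day cap, so +1520 days → 8 August 2035.
Response Delay Deduction: −65 days → 4 June 2035.

June 4, 2035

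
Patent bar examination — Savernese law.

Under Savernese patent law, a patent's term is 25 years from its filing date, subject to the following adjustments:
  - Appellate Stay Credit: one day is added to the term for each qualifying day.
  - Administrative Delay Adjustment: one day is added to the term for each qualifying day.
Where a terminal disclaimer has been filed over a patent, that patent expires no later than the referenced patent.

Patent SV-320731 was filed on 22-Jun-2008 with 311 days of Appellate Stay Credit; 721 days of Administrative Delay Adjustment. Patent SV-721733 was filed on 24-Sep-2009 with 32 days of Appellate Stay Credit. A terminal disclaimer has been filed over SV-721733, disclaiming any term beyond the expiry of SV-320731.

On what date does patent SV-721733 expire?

2034-10-26

Natural term of SV-721733:
  Base: filing + 25 years → 24 September 2034.
  Appellate Stay Credit: +32 days → 26 October 2034.
Expiry of referenced patent SV-320731:
  Base: filing + 25 years → 22 June 2033.
  Appellate Stay Credit: +311 days → 29 April 2034.
  Administrative Delay Adjustment: +721 days → 19 April 2036.
Terminal disclaimer: SV-721733 expires on the earlier of 26 October 2034 and 19 April 2036.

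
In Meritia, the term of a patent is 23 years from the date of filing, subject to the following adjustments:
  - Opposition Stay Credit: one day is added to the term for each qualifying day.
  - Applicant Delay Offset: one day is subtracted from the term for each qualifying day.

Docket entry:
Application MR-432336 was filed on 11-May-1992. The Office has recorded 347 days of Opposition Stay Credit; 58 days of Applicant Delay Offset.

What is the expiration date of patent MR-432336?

Base term: filing date + 23 years → 11 May 2015.
Opposition Stay Credit: +347 days → 22 April 2016.
Applicant Delay Offset: −58 days → 24 February 2016.

February 24, 2016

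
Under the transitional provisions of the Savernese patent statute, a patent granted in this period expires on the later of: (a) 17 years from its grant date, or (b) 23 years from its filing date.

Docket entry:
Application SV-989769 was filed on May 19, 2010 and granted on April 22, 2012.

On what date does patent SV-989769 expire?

(a) grant + 17 years → 22 April 2029.
(b) filing + 23 years → 19 May 2033.
Later of the two: 19 May 2033.

2033-05-19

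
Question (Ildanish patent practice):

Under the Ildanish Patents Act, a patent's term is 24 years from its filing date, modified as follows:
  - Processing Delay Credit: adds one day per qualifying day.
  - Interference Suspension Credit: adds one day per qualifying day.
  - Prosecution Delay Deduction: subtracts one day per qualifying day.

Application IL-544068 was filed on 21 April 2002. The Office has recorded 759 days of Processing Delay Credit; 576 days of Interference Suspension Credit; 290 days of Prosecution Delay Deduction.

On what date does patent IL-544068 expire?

Base term: filing date + 24 years → 21 April 2026.
Processing Delay Credit: +759 days → 19 May 2028.
Interference Suspension Credit: +576 days → 16 December 2029.
Prosecution Delay Deduction: −290 days → 1 March 2029.

2029-03-01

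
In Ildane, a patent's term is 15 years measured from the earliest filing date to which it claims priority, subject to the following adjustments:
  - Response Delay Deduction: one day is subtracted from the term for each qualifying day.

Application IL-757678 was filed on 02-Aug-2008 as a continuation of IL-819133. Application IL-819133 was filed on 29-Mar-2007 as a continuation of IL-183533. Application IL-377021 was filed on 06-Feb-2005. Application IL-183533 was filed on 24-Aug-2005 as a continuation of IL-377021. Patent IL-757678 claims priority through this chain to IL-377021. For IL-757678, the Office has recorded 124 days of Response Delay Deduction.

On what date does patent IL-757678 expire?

2019-10-05

Earliest priority filing: 6 February 2005.
Base term: 6 February 2005 + 15 years → 6 February 2020.
Response Delay Deduction: −124 days → 5 October 2019.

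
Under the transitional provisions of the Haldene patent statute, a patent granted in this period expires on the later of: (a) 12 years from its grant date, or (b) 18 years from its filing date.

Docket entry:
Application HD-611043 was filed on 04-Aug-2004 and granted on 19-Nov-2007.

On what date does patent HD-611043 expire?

August 4, 2022

(a) grant + 12 years → 19 November 2019.
(b) filing + 18 years → 4 August 2022.
Later of the two: 4 August 2022.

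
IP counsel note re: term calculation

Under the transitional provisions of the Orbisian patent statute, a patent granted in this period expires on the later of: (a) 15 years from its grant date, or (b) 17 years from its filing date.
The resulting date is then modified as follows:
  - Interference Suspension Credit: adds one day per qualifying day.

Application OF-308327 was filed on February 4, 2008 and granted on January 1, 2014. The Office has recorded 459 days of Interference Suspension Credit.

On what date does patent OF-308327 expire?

2030-04-05

(a) grant + 15 years → 1 January 2029.
(b) filing + 17 years → 4 February 2025.
Later of the two: 1 January 2029.
Interference Suspension Credit: +459 days → 5 April 2030.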